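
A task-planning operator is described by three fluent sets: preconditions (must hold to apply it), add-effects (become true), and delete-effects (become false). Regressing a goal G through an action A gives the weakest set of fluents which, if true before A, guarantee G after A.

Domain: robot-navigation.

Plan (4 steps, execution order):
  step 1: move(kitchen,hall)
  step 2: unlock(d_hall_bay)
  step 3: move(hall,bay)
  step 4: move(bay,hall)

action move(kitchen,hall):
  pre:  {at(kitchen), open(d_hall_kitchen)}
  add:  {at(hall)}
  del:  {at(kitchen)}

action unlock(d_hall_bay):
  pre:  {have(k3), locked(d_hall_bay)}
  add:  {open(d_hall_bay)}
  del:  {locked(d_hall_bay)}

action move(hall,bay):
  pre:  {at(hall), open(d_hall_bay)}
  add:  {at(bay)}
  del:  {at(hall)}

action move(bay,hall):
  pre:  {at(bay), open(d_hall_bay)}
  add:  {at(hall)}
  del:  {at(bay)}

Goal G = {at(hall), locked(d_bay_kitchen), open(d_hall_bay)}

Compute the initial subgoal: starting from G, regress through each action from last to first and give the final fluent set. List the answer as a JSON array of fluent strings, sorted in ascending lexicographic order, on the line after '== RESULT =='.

Regress step by step:
  through step 4 (move(bay,hall)): drop {at(hall)}, keep {locked(d_bay_kitchen), open(d_hall_bay)}, require {at(bay), open(d_hall_bay)}
    → {at(bay), locked(d_bay_kitchen), open(d_hall_bay)}
  through step 3 (move(hall,bay)): drop {at(bay)}, keep {locked(d_bay_kitchen), open(d_hall_bay)}, require {at(hall), open(d_hall_bay)}
    → {at(hall), locked(d_bay_kitchen), open(d_hall_bay)}
  through step 2 (unlock(d_hall_bay)): drop {open(d_hall_bay)}, keep {at(hall), locked(d_bay_kitchen)}, require {have(k3), locked(d_hall_bay)}
    → {at(hall), have(k3), locked(d_bay_kitchen), locked(d_hall_bay)}
  through step 1 (move(kitchen,hall)): drop {at(hall)}, keep {have(k3), locked(d_bay_kitchen), locked(d_hall_bay)}, require {at(kitchen), open(d_hall_kitchen)}
    → {at(kitchen), have(k3), locked(d_bay_kitchen), locked(d_hall_bay), open(d_hall_kitchen)}

== RESULT ==
["at(kitchen)", "have(k3)", "locked(d_bay_kitchen)", "locked(d_hall_bay)", "open(d_hall_kitchen)"]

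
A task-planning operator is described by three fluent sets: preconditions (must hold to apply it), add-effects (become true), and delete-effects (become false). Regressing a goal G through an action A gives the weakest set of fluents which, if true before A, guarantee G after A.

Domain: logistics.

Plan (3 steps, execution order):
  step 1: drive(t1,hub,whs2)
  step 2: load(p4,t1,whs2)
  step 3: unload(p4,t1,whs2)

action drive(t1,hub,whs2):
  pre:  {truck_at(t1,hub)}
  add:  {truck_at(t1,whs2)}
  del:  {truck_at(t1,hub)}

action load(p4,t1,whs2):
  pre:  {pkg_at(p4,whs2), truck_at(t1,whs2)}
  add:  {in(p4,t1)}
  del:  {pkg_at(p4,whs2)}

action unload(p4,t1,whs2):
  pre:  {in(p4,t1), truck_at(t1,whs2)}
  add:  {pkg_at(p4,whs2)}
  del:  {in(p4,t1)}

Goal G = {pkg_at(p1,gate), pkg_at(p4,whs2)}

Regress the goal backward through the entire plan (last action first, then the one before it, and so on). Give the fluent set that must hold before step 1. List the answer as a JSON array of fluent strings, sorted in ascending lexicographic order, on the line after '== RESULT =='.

Regress step by step:
  through step 3 (unload(p4,t1,whs2)): drop {pkg_at(p4,whs2)}, keep {pkg_at(p1,gate)}, require {in(p4,t1), truck_at(t1,whs2)}
    → {in(p4,t1), pkg_at(p1,gate), truck_at(t1,whs2)}
  through step 2 (load(p4,t1,whs2)): drop {in(p4,t1)}, keep {pkg_at(p1,gate), truck_at(t1,whs2)}, require {pkg_at(p4,whs2), truck_at(t1,whs2)}
    → {pkg_at(p1,gate), pkg_at(p4,whs2), truck_at(t1,whs2)}
  through step 1 (drive(t1,hub,whs2)): drop {truck_at(t1,whs2)}, keep {pkg_at(p1,gate), pkg_at(p4,whs2)}, require {truck_at(t1,hub)}
    → {pkg_at(p1,gate), pkg_at(p4,whs2), truck_at(t1,hub)}

== RESULT ==
["pkg_at(p1,gate)", "pkg_at(p4,whs2)", "truck_at(t1,hub)"]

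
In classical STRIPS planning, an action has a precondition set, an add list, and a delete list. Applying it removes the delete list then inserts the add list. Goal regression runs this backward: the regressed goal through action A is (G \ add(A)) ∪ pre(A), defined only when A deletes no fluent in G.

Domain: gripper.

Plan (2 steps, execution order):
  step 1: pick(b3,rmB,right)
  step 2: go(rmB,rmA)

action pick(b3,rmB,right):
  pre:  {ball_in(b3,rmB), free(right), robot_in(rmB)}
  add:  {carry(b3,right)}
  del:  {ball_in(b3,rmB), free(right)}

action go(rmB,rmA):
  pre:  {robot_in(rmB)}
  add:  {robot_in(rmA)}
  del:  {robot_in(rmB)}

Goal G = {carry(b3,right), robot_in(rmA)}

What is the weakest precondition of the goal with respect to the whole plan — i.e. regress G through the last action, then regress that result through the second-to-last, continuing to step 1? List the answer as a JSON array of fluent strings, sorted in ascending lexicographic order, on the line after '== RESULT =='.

Work backward from the goal:
  through step 2 (go(rmB,rmA)): drop {robot_in(rmA)}, keep {carry(b3,right)}, require {robot_in(rmB)}
    → {carry(b3,right), robot_in(rmB)}
  through step 1 (pick(b3,rmB,right)): drop {carry(b3,right)}, keep {robot_in(rmB)}, require {ball_in(b3,rmB), free(right), robot_in(rmB)}
    → {ball_in(b3,rmB), free(right), robot_in(rmB)}

== RESULT ==
["ball_in(b3,rmB)", "free(right)", "robot_in(rmB)"]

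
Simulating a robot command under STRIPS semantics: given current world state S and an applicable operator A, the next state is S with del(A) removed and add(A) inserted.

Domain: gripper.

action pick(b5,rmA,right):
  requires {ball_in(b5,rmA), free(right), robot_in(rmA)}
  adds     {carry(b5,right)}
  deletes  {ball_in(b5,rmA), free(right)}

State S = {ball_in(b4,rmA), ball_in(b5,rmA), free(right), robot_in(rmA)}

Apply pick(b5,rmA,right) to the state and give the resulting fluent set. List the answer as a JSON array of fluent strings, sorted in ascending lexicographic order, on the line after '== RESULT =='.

Compute (S \ del) ∪ add:
  pre ⊆ S: {ball_in(b5,rmA), free(right), robot_in(rmA)} ⊆ S  — applicable
  S \ del = {ball_in(b4,rmA), robot_in(rmA)}
  ∪ add   = {ball_in(b4,rmA), carry(b5,right), robot_in(rmA)}

== RESULT ==
["ball_in(b4,rmA)", "carry(b5,right)", "robot_in(rmA)"]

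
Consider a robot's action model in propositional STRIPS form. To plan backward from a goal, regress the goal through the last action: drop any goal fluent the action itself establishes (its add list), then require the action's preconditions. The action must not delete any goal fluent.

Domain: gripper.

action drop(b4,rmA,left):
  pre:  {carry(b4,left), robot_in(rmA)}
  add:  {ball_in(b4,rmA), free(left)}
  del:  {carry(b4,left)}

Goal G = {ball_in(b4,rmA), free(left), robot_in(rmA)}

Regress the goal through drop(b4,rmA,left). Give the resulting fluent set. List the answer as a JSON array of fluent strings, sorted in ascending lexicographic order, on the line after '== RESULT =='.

Compute (G \ add) ∪ pre:
  G ∩ del = {}  (empty — regression defined)
  G \ add = {ball_in(b4,rmA), free(left), robot_in(rmA)} \ {ball_in(b4,rmA), free(left)} = {robot_in(rmA)}
  ∪ pre   = {robot_in(rmA)} ∪ {carry(b4,left), robot_in(rmA)}
          = {carry(b4,left), robot_in(rmA)}

== RESULT ==
["carry(b4,left)", "robot_in(rmA)"]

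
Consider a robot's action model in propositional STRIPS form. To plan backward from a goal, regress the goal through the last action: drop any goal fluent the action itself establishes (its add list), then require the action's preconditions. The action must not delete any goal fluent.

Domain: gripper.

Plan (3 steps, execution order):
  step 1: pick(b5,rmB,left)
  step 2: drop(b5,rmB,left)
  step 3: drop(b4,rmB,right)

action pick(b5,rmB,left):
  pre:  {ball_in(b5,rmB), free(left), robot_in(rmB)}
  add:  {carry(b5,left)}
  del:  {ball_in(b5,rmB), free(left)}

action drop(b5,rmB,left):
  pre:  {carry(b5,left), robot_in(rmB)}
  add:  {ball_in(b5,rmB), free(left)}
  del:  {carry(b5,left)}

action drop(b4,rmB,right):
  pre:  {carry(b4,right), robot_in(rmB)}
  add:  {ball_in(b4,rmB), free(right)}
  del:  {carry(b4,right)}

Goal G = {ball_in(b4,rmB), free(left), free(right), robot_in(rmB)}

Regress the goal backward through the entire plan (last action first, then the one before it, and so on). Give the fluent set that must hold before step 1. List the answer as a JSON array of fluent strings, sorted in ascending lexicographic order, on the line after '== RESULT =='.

Regress step by step:
  through step 3 (drop(b4,rmB,right)): drop {ball_in(b4,rmB), free(right)}, keep {free(left), robot_in(rmB)}, require {carry(b4,right), robot_in(rmB)}
    → {carry(b4,right), free(left), robot_in(rmB)}
  through step 2 (drop(b5,rmB,left)): drop {free(left)}, keep {carry(b4,right), robot_in(rmB)}, require {carry(b5,left), robot_in(rmB)}
    → {carry(b4,right), carry(b5,left), robot_in(rmB)}
  through step 1 (pick(b5,rmB,left)): drop {carry(b5,left)}, keep {carry(b4,right), robot_in(rmB)}, require {ball_in(b5,rmB), free(left), robot_in(rmB)}
    → {ball_in(b5,rmB), carry(b4,right), free(left), robot_in(rmB)}

== RESULT ==
["ball_in(b5,rmB)", "carry(b4,right)", "free(left)", "robot_in(rmB)"]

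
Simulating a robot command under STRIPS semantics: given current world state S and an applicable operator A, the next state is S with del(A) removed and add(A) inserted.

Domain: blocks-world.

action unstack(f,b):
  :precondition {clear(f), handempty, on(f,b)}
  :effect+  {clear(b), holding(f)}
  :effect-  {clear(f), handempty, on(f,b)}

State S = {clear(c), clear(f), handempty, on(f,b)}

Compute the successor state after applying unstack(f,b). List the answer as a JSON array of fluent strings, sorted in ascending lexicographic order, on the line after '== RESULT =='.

Progress:
  pre ⊆ S: {clear(f), handempty, on(f,b)} ⊆ S  — applicable
  S \ del = {clear(c)}
  ∪ add   = {clear(b), clear(c), holding(f)}

== RESULT ==
["clear(b)", "clear(c)", "holding(f)"]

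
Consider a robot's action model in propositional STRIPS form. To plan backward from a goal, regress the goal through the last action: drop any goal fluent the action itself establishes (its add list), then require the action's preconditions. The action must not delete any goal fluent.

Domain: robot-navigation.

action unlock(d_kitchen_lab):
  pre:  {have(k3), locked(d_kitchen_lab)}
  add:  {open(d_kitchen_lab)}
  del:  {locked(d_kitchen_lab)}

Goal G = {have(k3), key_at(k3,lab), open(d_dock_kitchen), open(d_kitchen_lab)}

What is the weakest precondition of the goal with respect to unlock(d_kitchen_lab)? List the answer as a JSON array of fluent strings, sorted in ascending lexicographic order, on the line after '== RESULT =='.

Regress:
  G ∩ del = {}  (empty — regression defined)
  G \ add = {have(k3), key_at(k3,lab), open(d_dock_kitchen), open(d_kitchen_lab)} \ {open(d_kitchen_lab)} = {have(k3), key_at(k3,lab), open(d_dock_kitchen)}
  ∪ pre   = {have(k3), key_at(k3,lab), open(d_dock_kitchen)} ∪ {have(k3), locked(d_kitchen_lab)}
          = {have(k3), key_at(k3,lab), locked(d_kitchen_lab), open(d_dock_kitchen)}

== RESULT ==
["have(k3)", "key_at(k3,lab)", "locked(d_kitchen_lab)", "open(d_dock_kitchen)"]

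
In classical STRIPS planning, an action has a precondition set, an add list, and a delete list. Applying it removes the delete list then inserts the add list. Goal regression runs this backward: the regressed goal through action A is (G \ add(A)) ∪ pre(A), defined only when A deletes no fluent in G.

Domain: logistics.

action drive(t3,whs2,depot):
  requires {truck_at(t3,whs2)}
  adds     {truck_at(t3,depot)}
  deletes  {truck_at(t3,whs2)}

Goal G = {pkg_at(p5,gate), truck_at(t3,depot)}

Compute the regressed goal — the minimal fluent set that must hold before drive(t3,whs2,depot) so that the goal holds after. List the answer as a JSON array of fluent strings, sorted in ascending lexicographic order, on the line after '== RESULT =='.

Regress:
  G ∩ del = {}  (empty — regression defined)
  G \ add = {pkg_at(p5,gate), truck_at(t3,depot)} \ {truck_at(t3,depot)} = {pkg_at(p5,gate)}
  ∪ pre   = {pkg_at(p5,gate)} ∪ {truck_at(t3,whs2)}
          = {pkg_at(p5,gate), truck_at(t3,whs2)}

== RESULT ==
["pkg_at(p5,gate)", "truck_at(t3,whs2)"]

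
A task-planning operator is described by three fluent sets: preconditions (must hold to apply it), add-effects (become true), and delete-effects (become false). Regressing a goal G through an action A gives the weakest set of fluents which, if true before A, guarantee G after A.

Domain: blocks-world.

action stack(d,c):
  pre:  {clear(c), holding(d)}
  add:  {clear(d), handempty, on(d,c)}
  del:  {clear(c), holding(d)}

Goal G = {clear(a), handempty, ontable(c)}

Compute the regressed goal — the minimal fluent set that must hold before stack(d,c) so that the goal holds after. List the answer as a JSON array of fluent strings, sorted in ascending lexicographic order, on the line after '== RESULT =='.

Compute (G \ add) ∪ pre:
  G ∩ del = {}  (empty — regression defined)
  G \ add = {clear(a), handempty, ontable(c)} \ {clear(d), handempty, on(d,c)} = {clear(a), ontable(c)}
  ∪ pre   = {clear(a), ontable(c)} ∪ {clear(c), holding(d)}
          = {clear(a), clear(c), holding(d), ontable(c)}

== RESULT ==
["clear(a)", "clear(c)", "holding(d)", "ontable(c)"]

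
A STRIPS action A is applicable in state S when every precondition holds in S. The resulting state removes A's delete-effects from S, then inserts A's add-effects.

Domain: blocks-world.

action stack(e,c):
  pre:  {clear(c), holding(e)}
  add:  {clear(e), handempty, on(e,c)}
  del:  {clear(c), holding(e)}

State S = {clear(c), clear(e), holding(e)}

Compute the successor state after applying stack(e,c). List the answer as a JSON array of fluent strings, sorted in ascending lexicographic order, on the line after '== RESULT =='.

Compute (S \ del) ∪ add:
  pre ⊆ S: {clear(c), holding(e)} ⊆ S  — applicable
  S \ del = {clear(e)}
  ∪ add   = {clear(e), handempty, on(e,c)}

== RESULT ==
["clear(e)", "handempty", "on(e,c)"]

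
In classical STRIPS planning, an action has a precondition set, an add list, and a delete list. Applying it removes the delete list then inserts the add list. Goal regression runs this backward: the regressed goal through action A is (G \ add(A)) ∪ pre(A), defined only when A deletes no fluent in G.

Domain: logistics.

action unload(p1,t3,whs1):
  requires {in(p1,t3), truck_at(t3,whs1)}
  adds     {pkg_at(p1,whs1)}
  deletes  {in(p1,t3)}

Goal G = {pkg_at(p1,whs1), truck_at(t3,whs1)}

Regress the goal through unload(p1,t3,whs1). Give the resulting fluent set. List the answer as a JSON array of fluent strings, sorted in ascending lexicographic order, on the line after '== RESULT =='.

Compute (G \ add) ∪ pre:
  G ∩ del = {}  (empty — regression defined)
  G \ add = {pkg_at(p1,whs1), truck_at(t3,whs1)} \ {pkg_at(p1,whs1)} = {truck_at(t3,whs1)}
  ∪ pre   = {truck_at(t3,whs1)} ∪ {in(p1,t3), truck_at(t3,whs1)}
          = {in(p1,t3), truck_at(t3,whs1)}

== RESULT ==
["in(p1,t3)", "truck_at(t3,whs1)"]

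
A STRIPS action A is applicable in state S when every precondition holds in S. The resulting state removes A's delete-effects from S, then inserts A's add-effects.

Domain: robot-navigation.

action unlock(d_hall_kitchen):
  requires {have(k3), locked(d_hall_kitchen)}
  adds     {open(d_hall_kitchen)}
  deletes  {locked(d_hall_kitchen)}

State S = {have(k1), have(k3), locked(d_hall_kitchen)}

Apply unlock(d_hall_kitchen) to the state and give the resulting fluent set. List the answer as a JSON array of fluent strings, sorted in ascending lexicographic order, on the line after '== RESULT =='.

Compute (S \ del) ∪ add:
  pre ⊆ S: {have(k3), locked(d_hall_kitchen)} ⊆ S  — applicable
  S \ del = {have(k1), have(k3)}
  ∪ add   = {have(k1), have(k3), open(d_hall_kitchen)}

== RESULT ==
["have(k1)", "have(k3)", "open(d_hall_kitchen)"]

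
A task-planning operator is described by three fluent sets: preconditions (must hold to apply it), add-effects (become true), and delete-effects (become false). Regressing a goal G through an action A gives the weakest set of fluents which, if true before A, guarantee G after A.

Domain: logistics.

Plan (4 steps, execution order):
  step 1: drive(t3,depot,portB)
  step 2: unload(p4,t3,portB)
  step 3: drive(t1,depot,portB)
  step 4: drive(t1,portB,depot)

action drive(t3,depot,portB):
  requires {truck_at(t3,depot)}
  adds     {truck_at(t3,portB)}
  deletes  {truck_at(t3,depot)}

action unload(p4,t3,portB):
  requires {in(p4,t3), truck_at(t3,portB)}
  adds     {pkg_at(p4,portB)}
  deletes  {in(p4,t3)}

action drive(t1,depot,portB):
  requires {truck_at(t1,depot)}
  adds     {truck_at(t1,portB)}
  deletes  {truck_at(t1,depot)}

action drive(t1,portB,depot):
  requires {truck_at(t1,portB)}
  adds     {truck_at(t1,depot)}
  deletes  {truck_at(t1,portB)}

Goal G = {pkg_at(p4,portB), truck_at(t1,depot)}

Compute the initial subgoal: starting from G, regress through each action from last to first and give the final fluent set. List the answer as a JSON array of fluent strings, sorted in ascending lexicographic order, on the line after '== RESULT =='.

Regress step by step:
  through step 4 (drive(t1,portB,depot)): drop {truck_at(t1,depot)}, keep {pkg_at(p4,portB)}, require {truck_at(t1,portB)}
    → {pkg_at(p4,portB), truck_at(t1,portB)}
  through step 3 (drive(t1,depot,portB)): drop {truck_at(t1,portB)}, keep {pkg_at(p4,portB)}, require {truck_at(t1,depot)}
    → {pkg_at(p4,portB), truck_at(t1,depot)}
  through step 2 (unload(p4,t3,portB)): drop {pkg_at(p4,portB)}, keep {truck_at(t1,depot)}, require {in(p4,t3), truck_at(t3,portB)}
    → {in(p4,t3), truck_at(t1,depot), truck_at(t3,portB)}
  through step 1 (drive(t3,depot,portB)): drop {truck_at(t3,portB)}, keep {in(p4,t3), truck_at(t1,depot)}, require {truck_at(t3,depot)}
    → {in(p4,t3), truck_at(t1,depot), truck_at(t3,depot)}

== RESULT ==
["in(p4,t3)", "truck_at(t1,depot)", "truck_at(t3,depot)"]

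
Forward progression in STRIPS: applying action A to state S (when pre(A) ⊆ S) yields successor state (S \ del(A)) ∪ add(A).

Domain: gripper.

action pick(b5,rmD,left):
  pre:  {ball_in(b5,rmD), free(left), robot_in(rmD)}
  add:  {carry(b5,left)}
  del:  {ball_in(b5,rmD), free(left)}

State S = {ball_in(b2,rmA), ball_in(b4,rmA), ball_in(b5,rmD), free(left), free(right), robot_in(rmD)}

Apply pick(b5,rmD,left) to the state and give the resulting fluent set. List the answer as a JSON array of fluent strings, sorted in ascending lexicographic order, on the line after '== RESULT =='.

Progress:
  pre ⊆ S: {ball_in(b5,rmD), free(left), robot_in(rmD)} ⊆ S  — applicable
  S \ del = {ball_in(b2,rmA), ball_in(b4,rmA), free(right), robot_in(rmD)}
  ∪ add   = {ball_in(b2,rmA), ball_in(b4,rmA), carry(b5,left), free(right), robot_in(rmD)}

== RESULT ==
["ball_in(b2,rmA)", "ball_in(b4,rmA)", "carry(b5,left)", "free(right)", "robot_in(rmD)"]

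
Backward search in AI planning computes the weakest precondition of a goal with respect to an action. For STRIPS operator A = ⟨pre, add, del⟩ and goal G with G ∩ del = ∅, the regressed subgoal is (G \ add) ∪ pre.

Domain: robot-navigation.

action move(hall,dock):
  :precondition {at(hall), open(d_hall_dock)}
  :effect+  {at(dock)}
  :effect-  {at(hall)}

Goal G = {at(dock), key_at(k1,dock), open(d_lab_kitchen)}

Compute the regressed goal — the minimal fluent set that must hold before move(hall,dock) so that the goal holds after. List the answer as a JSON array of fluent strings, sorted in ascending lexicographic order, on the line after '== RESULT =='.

Regress:
  G ∩ del = {}  (empty — regression defined)
  G \ add = {at(dock), key_at(k1,dock), open(d_lab_kitchen)} \ {at(dock)} = {key_at(k1,dock), open(d_lab_kitchen)}
  ∪ pre   = {key_at(k1,dock), open(d_lab_kitchen)} ∪ {at(hall), open(d_hall_dock)}
          = {at(hall), key_at(k1,dock), open(d_hall_dock), open(d_lab_kitchen)}

== RESULT ==
["at(hall)", "key_at(k1,dock)", "open(d_hall_dock)", "open(d_lab_kitchen)"]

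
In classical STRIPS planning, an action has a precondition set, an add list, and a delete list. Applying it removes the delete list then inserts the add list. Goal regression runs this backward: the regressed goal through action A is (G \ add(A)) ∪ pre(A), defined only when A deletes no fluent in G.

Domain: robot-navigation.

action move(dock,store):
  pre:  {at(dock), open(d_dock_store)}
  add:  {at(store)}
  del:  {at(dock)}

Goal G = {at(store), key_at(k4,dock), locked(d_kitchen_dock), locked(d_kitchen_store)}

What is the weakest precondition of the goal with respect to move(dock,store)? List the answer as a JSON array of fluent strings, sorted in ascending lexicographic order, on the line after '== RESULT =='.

Regress:
  G ∩ del = {}  (empty — regression defined)
  G \ add = {at(store), key_at(k4,dock), locked(d_kitchen_dock), locked(d_kitchen_store)} \ {at(store)} = {key_at(k4,dock), locked(d_kitchen_dock), locked(d_kitchen_store)}
  ∪ pre   = {key_at(k4,dock), locked(d_kitchen_dock), locked(d_kitchen_store)} ∪ {at(dock), open(d_dock_store)}
          = {at(dock), key_at(k4,dock), locked(d_kitchen_dock), locked(d_kitchen_store), open(d_dock_store)}

== RESULT ==
["at(dock)", "key_at(k4,dock)", "locked(d_kitchen_dock)", "locked(d_kitchen_store)", "open(d_dock_store)"]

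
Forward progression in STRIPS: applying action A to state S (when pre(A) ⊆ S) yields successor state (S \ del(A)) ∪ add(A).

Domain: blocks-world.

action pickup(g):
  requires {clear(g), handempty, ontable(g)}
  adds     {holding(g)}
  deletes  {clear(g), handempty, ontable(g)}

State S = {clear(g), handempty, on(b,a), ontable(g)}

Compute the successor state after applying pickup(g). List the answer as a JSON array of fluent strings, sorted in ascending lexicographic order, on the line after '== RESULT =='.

Compute (S \ del) ∪ add:
  pre ⊆ S: {clear(g), handempty, ontable(g)} ⊆ S  — applicable
  S \ del = {on(b,a)}
  ∪ add   = {holding(g), on(b,a)}

== RESULT ==
["holding(g)", "on(b,a)"]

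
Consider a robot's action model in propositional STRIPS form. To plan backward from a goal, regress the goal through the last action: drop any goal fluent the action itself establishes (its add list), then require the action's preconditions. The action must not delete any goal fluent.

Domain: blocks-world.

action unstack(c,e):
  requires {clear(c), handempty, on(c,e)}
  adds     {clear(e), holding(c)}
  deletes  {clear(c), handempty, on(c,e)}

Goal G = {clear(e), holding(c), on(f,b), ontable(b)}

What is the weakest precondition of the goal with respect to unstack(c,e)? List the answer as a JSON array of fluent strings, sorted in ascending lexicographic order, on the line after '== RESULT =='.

Regress:
  G ∩ del = {}  (empty — regression defined)
  G \ add = {clear(e), holding(c), on(f,b), ontable(b)} \ {clear(e), holding(c)} = {on(f,b), ontable(b)}
  ∪ pre   = {on(f,b), ontable(b)} ∪ {clear(c), handempty, on(c,e)}
          = {clear(c), handempty, on(c,e), on(f,b), ontable(b)}

== RESULT ==
["clear(c)", "handempty", "on(c,e)", "on(f,b)", "ontable(b)"]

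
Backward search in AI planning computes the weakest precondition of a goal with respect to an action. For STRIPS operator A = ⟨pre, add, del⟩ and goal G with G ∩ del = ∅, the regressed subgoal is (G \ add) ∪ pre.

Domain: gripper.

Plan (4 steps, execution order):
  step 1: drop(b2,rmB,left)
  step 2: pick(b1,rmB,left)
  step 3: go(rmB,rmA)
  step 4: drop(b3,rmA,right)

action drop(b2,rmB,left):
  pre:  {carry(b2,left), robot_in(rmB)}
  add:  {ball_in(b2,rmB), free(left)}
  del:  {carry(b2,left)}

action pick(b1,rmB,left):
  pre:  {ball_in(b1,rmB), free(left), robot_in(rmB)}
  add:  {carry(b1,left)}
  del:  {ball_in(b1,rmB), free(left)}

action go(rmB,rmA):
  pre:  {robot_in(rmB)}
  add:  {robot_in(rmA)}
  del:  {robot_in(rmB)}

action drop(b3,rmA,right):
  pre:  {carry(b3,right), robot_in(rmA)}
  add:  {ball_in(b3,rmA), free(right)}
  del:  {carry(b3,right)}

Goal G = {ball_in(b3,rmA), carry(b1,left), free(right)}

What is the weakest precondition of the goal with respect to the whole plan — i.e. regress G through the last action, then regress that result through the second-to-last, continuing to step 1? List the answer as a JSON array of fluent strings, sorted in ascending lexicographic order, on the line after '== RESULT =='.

Work backward from the goal:
  through step 4 (drop(b3,rmA,right)): drop {ball_in(b3,rmA), free(right)}, keep {carry(b1,left)}, require {carry(b3,right), robot_in(rmA)}
    → {carry(b1,left), carry(b3,right), robot_in(rmA)}
  through step 3 (go(rmB,rmA)): drop {robot_in(rmA)}, keep {carry(b1,left), carry(b3,right)}, require {robot_in(rmB)}
    → {carry(b1,left), carry(b3,right), robot_in(rmB)}
  through step 2 (pick(b1,rmB,left)): drop {carry(b1,left)}, keep {carry(b3,right), robot_in(rmB)}, require {ball_in(b1,rmB), free(left), robot_in(rmB)}
    → {ball_in(b1,rmB), carry(b3,right), free(left), robot_in(rmB)}
  through step 1 (drop(b2,rmB,left)): drop {free(left)}, keep {ball_in(b1,rmB), carry(b3,right), robot_in(rmB)}, require {carry(b2,left), robot_in(rmB)}
    → {ball_in(b1,rmB), carry(b2,left), carry(b3,right), robot_in(rmB)}

== RESULT ==
["ball_in(b1,rmB)", "carry(b2,left)", "carry(b3,right)", "robot_in(rmB)"]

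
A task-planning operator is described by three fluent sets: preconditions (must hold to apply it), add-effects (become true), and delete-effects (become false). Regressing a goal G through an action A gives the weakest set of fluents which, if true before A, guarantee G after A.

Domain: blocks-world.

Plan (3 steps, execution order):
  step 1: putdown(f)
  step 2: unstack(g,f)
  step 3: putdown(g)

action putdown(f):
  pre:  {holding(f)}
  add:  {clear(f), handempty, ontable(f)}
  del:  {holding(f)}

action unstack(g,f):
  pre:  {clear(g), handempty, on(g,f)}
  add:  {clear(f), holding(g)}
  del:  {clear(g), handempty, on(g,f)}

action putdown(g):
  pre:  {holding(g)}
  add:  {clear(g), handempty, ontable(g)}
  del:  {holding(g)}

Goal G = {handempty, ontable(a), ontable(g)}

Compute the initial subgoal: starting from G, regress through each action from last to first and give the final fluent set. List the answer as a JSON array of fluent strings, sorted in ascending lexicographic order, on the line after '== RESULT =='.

Regress step by step:
  through step 3 (putdown(g)): drop {handempty, ontable(g)}, keep {ontable(a)}, require {holding(g)}
    → {holding(g), ontable(a)}
  through step 2 (unstack(g,f)): drop {holding(g)}, keep {ontable(a)}, require {clear(g), handempty, on(g,f)}
    → {clear(g), handempty, on(g,f), ontable(a)}
  through step 1 (putdown(f)): drop {handempty}, keep {clear(g), on(g,f), ontable(a)}, require {holding(f)}
    → {clear(g), holding(f), on(g,f), ontable(a)}

== RESULT ==
["clear(g)", "holding(f)", "on(g,f)", "ontable(a)"]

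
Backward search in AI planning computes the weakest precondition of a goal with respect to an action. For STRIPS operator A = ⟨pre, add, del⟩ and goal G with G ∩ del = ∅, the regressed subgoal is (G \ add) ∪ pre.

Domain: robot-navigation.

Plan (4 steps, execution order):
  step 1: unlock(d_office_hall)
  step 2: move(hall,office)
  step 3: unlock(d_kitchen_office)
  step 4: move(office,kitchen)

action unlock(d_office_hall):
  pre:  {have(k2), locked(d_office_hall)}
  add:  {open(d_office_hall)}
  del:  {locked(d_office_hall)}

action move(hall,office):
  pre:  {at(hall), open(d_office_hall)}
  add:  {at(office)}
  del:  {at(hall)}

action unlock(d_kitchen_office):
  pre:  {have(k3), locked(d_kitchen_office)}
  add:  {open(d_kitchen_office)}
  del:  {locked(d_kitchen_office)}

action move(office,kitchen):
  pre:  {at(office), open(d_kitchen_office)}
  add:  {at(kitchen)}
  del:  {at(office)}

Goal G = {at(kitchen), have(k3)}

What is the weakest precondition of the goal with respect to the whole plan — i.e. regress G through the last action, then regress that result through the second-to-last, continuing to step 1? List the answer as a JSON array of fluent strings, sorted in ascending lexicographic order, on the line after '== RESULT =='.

Regress step by step:
  through step 4 (move(office,kitchen)): drop {at(kitchen)}, keep {have(k3)}, require {at(office), open(d_kitchen_office)}
    → {at(office), have(k3), open(d_kitchen_office)}
  through step 3 (unlock(d_kitchen_office)): drop {open(d_kitchen_office)}, keep {at(office), have(k3)}, require {have(k3), locked(d_kitchen_office)}
    → {at(office), have(k3), locked(d_kitchen_office)}
  through step 2 (move(hall,office)): drop {at(office)}, keep {have(k3), locked(d_kitchen_office)}, require {at(hall), open(d_office_hall)}
    → {at(hall), have(k3), locked(d_kitchen_office), open(d_office_hall)}
  through step 1 (unlock(d_office_hall)): drop {open(d_office_hall)}, keep {at(hall), have(k3), locked(d_kitchen_office)}, require {have(k2), locked(d_office_hall)}
    → {at(hall), have(k2), have(k3), locked(d_kitchen_office), locked(d_office_hall)}

== RESULT ==
["at(hall)", "have(k2)", "have(k3)", "locked(d_kitchen_office)", "locked(d_office_hall)"]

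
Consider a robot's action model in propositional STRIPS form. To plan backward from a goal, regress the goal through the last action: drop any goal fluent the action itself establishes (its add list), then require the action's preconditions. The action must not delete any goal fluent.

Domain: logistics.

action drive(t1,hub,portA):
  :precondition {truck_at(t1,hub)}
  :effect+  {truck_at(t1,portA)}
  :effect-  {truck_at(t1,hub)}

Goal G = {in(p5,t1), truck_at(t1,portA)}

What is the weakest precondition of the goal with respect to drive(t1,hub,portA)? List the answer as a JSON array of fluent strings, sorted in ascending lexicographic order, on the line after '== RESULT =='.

Compute (G \ add) ∪ pre:
  G ∩ del = {}  (empty — regression defined)
  G \ add = {in(p5,t1), truck_at(t1,portA)} \ {truck_at(t1,portA)} = {in(p5,t1)}
  ∪ pre   = {in(p5,t1)} ∪ {truck_at(t1,hub)}
          = {in(p5,t1), truck_at(t1,hub)}

== RESULT ==
["in(p5,t1)", "truck_at(t1,hub)"]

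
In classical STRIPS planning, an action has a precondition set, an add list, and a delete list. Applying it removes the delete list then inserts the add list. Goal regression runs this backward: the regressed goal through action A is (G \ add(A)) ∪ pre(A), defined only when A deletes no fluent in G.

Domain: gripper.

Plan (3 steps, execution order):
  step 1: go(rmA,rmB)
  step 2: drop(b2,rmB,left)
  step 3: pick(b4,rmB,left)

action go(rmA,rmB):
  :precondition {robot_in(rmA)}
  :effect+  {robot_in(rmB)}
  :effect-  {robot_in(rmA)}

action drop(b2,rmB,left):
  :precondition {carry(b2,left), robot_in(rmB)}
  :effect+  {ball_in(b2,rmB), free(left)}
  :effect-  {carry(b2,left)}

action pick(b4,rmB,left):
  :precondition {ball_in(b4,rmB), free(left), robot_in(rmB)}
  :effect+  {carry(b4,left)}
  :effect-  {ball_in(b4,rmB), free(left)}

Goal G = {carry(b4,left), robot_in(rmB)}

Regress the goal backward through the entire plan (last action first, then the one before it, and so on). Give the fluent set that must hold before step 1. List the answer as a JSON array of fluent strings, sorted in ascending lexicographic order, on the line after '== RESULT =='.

Regress step by step:
  through step 3 (pick(b4,rmB,left)): drop {carry(b4,left)}, keep {robot_in(rmB)}, require {ball_in(b4,rmB), free(left), robot_in(rmB)}
    → {ball_in(b4,rmB), free(left), robot_in(rmB)}
  through step 2 (drop(b2,rmB,left)): drop {free(left)}, keep {ball_in(b4,rmB), robot_in(rmB)}, require {carry(b2,left), robot_in(rmB)}
    → {ball_in(b4,rmB), carry(b2,left), robot_in(rmB)}
  through step 1 (go(rmA,rmB)): drop {robot_in(rmB)}, keep {ball_in(b4,rmB), carry(b2,left)}, require {robot_in(rmA)}
    → {ball_in(b4,rmB), carry(b2,left), robot_in(rmA)}

== RESULT ==
["ball_in(b4,rmB)", "carry(b2,left)", "robot_in(rmA)"]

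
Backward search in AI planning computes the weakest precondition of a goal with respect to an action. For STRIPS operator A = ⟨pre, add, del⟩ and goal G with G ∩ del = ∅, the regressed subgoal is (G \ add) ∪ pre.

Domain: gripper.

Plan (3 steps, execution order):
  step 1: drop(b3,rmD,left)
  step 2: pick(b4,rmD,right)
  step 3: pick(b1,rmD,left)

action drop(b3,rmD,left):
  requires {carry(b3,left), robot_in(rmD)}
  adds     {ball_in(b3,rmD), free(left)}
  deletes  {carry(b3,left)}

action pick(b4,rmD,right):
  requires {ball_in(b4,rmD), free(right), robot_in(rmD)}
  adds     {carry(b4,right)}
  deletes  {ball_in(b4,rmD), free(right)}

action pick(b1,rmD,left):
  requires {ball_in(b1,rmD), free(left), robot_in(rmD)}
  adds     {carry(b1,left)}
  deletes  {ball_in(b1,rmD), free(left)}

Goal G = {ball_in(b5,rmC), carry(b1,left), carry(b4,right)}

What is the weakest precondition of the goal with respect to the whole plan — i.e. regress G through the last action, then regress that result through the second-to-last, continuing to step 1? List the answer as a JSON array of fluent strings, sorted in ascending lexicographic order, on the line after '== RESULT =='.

Work backward from the goal:
  through step 3 (pick(b1,rmD,left)): drop {carry(b1,left)}, keep {ball_in(b5,rmC), carry(b4,right)}, require {ball_in(b1,rmD), free(left), robot_in(rmD)}
    → {ball_in(b1,rmD), ball_in(b5,rmC), carry(b4,right), free(left), robot_in(rmD)}
  through step 2 (pick(b4,rmD,right)): drop {carry(b4,right)}, keep {ball_in(b1,rmD), ball_in(b5,rmC), free(left), robot_in(rmD)}, require {ball_in(b4,rmD), free(right), robot_in(rmD)}
    → {ball_in(b1,rmD), ball_in(b4,rmD), ball_in(b5,rmC), free(left), free(right), robot_in(rmD)}
  through step 1 (drop(b3,rmD,left)): drop {free(left)}, keep {ball_in(b1,rmD), ball_in(b4,rmD), ball_in(b5,rmC), free(right), robot_in(rmD)}, require {carry(b3,left), robot_in(rmD)}
    → {ball_in(b1,rmD), ball_in(b4,rmD), ball_in(b5,rmC), carry(b3,left), free(right), robot_in(rmD)}

== RESULT ==
["ball_in(b1,rmD)", "ball_in(b4,rmD)", "ball_in(b5,rmC)", "carry(b3,left)", "free(right)", "robot_in(rmD)"]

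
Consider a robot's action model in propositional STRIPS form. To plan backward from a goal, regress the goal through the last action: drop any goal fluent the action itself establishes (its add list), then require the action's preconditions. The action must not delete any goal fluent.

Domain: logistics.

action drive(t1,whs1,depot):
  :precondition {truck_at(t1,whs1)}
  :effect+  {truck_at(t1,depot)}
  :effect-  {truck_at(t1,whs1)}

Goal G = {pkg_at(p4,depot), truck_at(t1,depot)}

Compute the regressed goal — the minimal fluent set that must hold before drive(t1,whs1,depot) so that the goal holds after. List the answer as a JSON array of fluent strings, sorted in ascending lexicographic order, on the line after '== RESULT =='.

Compute (G \ add) ∪ pre:
  G ∩ del = {}  (empty — regression defined)
  G \ add = {pkg_at(p4,depot), truck_at(t1,depot)} \ {truck_at(t1,depot)} = {pkg_at(p4,depot)}
  ∪ pre   = {pkg_at(p4,depot)} ∪ {truck_at(t1,whs1)}
          = {pkg_at(p4,depot), truck_at(t1,whs1)}

== RESULT ==
["pkg_at(p4,depot)", "truck_at(t1,whs1)"]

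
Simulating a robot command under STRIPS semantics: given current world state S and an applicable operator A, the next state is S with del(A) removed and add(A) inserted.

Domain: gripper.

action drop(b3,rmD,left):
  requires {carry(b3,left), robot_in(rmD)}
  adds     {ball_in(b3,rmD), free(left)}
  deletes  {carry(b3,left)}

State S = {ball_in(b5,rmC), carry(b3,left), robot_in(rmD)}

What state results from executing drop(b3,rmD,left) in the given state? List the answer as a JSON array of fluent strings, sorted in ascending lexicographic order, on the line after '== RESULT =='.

Progress:
  pre ⊆ S: {carry(b3,left), robot_in(rmD)} ⊆ S  — applicable
  S \ del = {ball_in(b5,rmC), robot_in(rmD)}
  ∪ add   = {ball_in(b3,rmD), ball_in(b5,rmC), free(left), robot_in(rmD)}

== RESULT ==
["ball_in(b3,rmD)", "ball_in(b5,rmC)", "free(left)", "robot_in(rmD)"]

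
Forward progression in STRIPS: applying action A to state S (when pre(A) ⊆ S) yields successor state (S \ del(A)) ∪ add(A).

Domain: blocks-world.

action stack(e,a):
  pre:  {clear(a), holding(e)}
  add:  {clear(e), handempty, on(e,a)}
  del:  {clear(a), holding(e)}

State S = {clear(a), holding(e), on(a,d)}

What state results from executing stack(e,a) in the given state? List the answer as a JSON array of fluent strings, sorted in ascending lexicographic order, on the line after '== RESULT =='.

Progress:
  pre ⊆ S: {clear(a), holding(e)} ⊆ S  — applicable
  S \ del = {on(a,d)}
  ∪ add   = {clear(e), handempty, on(a,d), on(e,a)}

== RESULT ==
["clear(e)", "handempty", "on(a,d)", "on(e,a)"]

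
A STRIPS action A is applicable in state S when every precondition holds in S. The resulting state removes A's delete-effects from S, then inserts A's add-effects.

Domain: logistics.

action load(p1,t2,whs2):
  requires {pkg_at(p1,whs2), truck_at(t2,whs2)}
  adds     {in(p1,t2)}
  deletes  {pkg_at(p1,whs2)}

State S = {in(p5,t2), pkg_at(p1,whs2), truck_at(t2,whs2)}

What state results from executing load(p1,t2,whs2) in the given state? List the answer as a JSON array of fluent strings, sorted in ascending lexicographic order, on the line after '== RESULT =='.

Progress:
  pre ⊆ S: {pkg_at(p1,whs2), truck_at(t2,whs2)} ⊆ S  — applicable
  S \ del = {in(p5,t2), truck_at(t2,whs2)}
  ∪ add   = {in(p1,t2), in(p5,t2), truck_at(t2,whs2)}

== RESULT ==
["in(p1,t2)", "in(p5,t2)", "truck_at(t2,whs2)"]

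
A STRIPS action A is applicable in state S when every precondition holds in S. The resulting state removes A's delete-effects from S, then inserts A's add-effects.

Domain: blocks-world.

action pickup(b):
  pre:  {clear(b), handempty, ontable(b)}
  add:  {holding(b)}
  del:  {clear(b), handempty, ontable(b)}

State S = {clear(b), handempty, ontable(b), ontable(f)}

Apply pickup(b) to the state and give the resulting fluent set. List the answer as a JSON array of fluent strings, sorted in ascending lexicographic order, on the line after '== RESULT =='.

Compute (S \ del) ∪ add:
  pre ⊆ S: {clear(b), handempty, ontable(b)} ⊆ S  — applicable
  S \ del = {ontable(f)}
  ∪ add   = {holding(b), ontable(f)}

== RESULT ==
["holding(b)", "ontable(f)"]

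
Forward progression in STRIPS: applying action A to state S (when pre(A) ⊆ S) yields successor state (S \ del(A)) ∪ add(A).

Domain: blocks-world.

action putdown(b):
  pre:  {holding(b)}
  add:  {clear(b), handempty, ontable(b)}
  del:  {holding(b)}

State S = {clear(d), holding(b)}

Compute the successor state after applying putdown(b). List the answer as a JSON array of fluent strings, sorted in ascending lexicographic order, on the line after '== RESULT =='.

Compute (S \ del) ∪ add:
  pre ⊆ S: {holding(b)} ⊆ S  — applicable
  S \ del = {clear(d)}
  ∪ add   = {clear(b), clear(d), handempty, ontable(b)}

== RESULT ==
["clear(b)", "clear(d)", "handempty", "ontable(b)"]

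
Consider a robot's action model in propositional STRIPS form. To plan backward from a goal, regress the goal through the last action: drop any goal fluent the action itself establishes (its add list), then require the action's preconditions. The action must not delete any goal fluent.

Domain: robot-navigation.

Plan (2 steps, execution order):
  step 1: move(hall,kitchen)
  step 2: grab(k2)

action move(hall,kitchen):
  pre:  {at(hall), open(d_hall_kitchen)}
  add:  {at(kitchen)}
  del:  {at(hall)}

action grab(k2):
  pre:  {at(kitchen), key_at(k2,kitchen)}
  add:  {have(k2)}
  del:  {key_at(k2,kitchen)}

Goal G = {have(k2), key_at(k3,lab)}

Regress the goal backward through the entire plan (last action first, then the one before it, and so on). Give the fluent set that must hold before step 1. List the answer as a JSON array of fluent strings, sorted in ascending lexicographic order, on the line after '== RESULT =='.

Regress step by step:
  through step 2 (grab(k2)): drop {have(k2)}, keep {key_at(k3,lab)}, require {at(kitchen), key_at(k2,kitchen)}
    → {at(kitchen), key_at(k2,kitchen), key_at(k3,lab)}
  through step 1 (move(hall,kitchen)): drop {at(kitchen)}, keep {key_at(k2,kitchen), key_at(k3,lab)}, require {at(hall), open(d_hall_kitchen)}
    → {at(hall), key_at(k2,kitchen), key_at(k3,lab), open(d_hall_kitchen)}

== RESULT ==
["at(hall)", "key_at(k2,kitchen)", "key_at(k3,lab)", "open(d_hall_kitchen)"]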